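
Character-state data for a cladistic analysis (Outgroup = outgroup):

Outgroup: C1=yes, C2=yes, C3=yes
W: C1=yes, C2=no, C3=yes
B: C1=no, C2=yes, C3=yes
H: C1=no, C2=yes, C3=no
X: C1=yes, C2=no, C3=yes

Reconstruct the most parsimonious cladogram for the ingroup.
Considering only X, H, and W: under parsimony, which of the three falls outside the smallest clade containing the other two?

The outgroup has state 'yes' for every character, so 'no' is the derived state throughout.
C1: derived state 'no' in B and H only — synapomorphy for {B, H}.
Only W and X show the derived state 'no' for C2, supporting them as a clade.
C3 (derived state 'no') is unique to H (autapomorphy; uninformative for grouping).
Most parsimonious ingroup topology: ((H,B),(X,W)).
W and X share a more recent common ancestor with each other than either does with H, so H is the least closely related of the three.

H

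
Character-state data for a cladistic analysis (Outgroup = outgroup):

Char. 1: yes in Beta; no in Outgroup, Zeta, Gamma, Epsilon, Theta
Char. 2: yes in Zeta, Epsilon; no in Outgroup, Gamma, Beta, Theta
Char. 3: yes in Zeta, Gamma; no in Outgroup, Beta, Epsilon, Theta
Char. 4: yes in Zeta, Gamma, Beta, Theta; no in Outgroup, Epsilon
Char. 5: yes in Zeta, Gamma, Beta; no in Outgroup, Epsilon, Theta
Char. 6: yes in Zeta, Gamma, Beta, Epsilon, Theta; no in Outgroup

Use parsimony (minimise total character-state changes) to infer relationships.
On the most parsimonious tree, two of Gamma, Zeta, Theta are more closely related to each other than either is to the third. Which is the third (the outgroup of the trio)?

The outgroup has state 'no' for every character, so 'yes' is the derived state throughout.
Char. 1: derived state 'yes' in Beta only — an autapomorphy, so it tells us nothing about relationships among taxa.
Char. 2 (state 'yes') occurs in Epsilon and Zeta but conflicts with the nesting implied by the other characters — most parsimoniously interpreted as homoplasy.
Char. 3: derived state 'yes' in Gamma and Zeta only — synapomorphy for {Gamma, Zeta}.
Only Beta, Gamma, Theta, and Zeta show the derived state 'yes' for Char. 4, supporting them as a clade.
Char. 5 (derived state 'yes') is shared by Beta, Gamma, and Zeta — a synapomorphy uniting that clade.
All ingroup taxa share the derived state 'yes' for Char. 6; it defines the ingroup but does not resolve relationships within it.
Most parsimonious ingroup topology: ((((Zeta,Gamma),Beta),Theta),Epsilon).
Zeta and Gamma share a more recent common ancestor with each other than either does with Theta, so Theta is the least closely related of the three.

Theta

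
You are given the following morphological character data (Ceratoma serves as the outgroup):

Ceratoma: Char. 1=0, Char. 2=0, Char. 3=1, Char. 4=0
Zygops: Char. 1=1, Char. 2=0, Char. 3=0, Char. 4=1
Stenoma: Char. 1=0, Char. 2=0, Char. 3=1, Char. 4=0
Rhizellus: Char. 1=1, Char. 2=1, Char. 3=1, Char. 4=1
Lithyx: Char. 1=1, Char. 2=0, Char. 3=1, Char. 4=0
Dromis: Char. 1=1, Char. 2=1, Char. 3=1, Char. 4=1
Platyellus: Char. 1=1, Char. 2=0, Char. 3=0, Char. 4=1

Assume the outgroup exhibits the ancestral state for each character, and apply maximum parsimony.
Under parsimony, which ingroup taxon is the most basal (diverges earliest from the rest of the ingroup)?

Stenoma

Character polarity is set by the outgroup: the derived state is whichever differs from the outgroup's state, so for Char. 3 the derived state is '0', and for the remaining characters it is '1'.
Char. 1: derived state '1' in Dromis, Lithyx, Platyellus, Rhizellus, and Zygops only — synapomorphy for {Dromis, Lithyx, Platyellus, Rhizellus, Zygops}.
Char. 2: derived state '1' in Dromis and Rhizellus only — synapomorphy for {Dromis, Rhizellus}.
Only Platyellus and Zygops show the derived state '0' for Char. 3, supporting them as a clade.
Char. 4: derived state '1' in Dromis, Platyellus, Rhizellus, and Zygops only — synapomorphy for {Dromis, Platyellus, Rhizellus, Zygops}.
Most parsimonious ingroup topology: ((((Zygops,Platyellus),(Rhizellus,Dromis)),Lithyx),Stenoma).
Stenoma is sister to the clade containing all other ingroup taxa, so it is the earliest-diverging (most basal) ingroup lineage.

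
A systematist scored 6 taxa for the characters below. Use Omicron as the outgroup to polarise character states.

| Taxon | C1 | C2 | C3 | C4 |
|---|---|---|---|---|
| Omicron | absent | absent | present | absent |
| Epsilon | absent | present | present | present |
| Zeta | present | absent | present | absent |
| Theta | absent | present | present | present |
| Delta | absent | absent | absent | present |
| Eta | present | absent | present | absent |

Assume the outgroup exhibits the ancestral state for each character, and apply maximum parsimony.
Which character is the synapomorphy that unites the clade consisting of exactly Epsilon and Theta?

C2

Character polarity is set by the outgroup: the derived state is whichever differs from the outgroup's state, so for C3 the derived state is 'absent', and for the remaining characters it is 'present'.
C1 (derived state 'present') is shared by Eta and Zeta — a synapomorphy uniting that clade.
Only Epsilon and Theta show the derived state 'present' for C2, supporting them as a clade.
C3 (derived state 'absent') is unique to Delta (autapomorphy; uninformative for grouping).
C4: derived state 'present' in Delta, Epsilon, and Theta only — synapomorphy for {Delta, Epsilon, Theta}.
Most parsimonious ingroup topology: (((Epsilon,Theta),Delta),(Zeta,Eta)).
The clade {Epsilon, Theta} is supported by C2: its derived state 'present' occurs in exactly those taxa and in no other taxon (including the outgroup).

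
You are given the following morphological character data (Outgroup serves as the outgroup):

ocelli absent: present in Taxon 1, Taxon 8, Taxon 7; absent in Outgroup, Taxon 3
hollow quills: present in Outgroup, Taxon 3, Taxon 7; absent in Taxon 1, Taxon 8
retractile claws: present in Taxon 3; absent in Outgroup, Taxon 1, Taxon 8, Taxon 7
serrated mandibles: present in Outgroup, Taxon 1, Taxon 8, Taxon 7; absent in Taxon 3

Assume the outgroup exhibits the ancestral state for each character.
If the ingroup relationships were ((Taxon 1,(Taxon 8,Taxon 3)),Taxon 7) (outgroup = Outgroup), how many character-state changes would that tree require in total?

6

Map each character onto ((Taxon 1,(Taxon 8,Taxon 3)),Taxon 7) (rooted by Outgroup) and count the minimum state changes it requires (Fitch parsimony):
ocelli absent: 2; hollow quills: 2; retractile claws: 1; serrated mandibles: 1.
Total tree length = 6.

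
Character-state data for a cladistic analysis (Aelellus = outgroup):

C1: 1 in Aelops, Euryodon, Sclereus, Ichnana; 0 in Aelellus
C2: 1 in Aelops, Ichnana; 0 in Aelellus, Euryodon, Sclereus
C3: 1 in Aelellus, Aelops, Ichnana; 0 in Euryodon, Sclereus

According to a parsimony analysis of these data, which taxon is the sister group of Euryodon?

Sclereus

Character polarity is set by the outgroup: the derived state is whichever differs from the outgroup's state, so for C3 the derived state is '0', and for the remaining characters it is '1'.
All ingroup taxa share the derived state '1' for C1; it defines the ingroup but does not resolve relationships within it.
Only Aelops and Ichnana show the derived state '1' for C2, supporting them as a clade.
Only Euryodon and Sclereus show the derived state '0' for C3, supporting them as a clade.
Most parsimonious ingroup topology: ((Aelops,Ichnana),(Euryodon,Sclereus)).
Euryodon and Sclereus form a cherry on this tree, so they are sister taxa.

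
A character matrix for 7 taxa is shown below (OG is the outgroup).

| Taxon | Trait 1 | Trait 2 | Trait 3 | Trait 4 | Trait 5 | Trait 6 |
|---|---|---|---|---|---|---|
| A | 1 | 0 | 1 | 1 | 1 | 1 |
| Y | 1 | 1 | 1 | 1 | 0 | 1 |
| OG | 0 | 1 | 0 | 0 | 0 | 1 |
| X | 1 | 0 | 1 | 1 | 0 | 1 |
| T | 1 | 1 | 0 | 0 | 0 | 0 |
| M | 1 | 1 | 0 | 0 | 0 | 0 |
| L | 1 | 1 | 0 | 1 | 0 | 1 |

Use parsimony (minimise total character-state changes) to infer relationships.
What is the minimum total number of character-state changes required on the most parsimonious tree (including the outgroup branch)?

Character polarity is set by the outgroup: the derived state is whichever differs from the outgroup's state, so for Trait 2, Trait 6 the derived state is '0', and for the remaining characters it is '1'.
Trait 1 (derived state '1') is shared by all ingroup taxa — unites the whole ingroup.
Trait 2 (derived state '0') is shared by A and X — a synapomorphy uniting that clade.
Only A, X, and Y show the derived state '1' for Trait 3, supporting them as a clade.
Trait 4: derived state '1' in A, L, X, and Y only — synapomorphy for {A, L, X, Y}.
Trait 5: derived state '1' in A only — an autapomorphy, so it tells us nothing about relationships among taxa.
Trait 6 (derived state '0') is shared by M and T — a synapomorphy uniting that clade.
Most parsimonious ingroup topology: (((Y,(A,X)),L),(M,T)).
Changes per character on this tree: Trait 1: 1; Trait 2: 1; Trait 3: 1; Trait 4: 1; Trait 5: 1; Trait 6: 1.
Total = 6.

6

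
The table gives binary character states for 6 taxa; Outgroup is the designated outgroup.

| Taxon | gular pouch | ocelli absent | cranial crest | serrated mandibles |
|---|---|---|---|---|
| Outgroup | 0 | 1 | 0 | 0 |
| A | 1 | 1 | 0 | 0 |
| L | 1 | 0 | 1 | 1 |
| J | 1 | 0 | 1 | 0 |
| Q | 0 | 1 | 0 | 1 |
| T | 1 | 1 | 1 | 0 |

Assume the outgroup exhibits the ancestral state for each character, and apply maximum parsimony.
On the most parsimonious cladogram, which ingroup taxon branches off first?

Q

Character polarity is set by the outgroup: the derived state is whichever differs from the outgroup's state, so for ocelli absent the derived state is '0', and for the remaining characters it is '1'.
gular pouch: derived state '1' in A, J, L, and T only — synapomorphy for {A, J, L, T}.
ocelli absent (derived state '0') is shared by J and L — a synapomorphy uniting that clade.
cranial crest (derived state '1') is shared by J, L, and T — a synapomorphy uniting that clade.
serrated mandibles groups L and Q, which is incompatible with the clades supported by the remaining characters; treating it as convergent (homoplasy) costs fewer steps than any alternative tree.
Most parsimonious ingroup topology: ((A,((L,J),T)),Q).
Q is sister to the clade containing all other ingroup taxa, so it is the earliest-diverging (most basal) ingroup lineage.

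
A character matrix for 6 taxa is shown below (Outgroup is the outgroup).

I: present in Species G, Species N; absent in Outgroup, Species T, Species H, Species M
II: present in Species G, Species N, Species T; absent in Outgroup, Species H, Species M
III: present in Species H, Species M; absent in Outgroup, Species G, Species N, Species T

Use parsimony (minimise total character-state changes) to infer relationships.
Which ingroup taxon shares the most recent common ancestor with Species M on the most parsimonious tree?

Species H

The outgroup has state 'absent' for every character, so 'present' is the derived state throughout.
I (derived state 'present') is shared by Species G and Species N — a synapomorphy uniting that clade.
II: derived state 'present' in Species G, Species N, and Species T only — synapomorphy for {Species G, Species N, Species T}.
III (derived state 'present') is shared by Species H and Species M — a synapomorphy uniting that clade.
Most parsimonious ingroup topology: (((Species G,Species N),Species T),(Species H,Species M)).
Species M and Species H form a cherry on this tree, so they are sister taxa.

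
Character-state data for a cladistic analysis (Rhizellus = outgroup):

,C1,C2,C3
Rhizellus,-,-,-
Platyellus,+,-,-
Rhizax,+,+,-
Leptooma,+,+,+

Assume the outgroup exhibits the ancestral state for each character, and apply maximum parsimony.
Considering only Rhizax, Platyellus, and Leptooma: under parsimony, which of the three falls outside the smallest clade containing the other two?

The outgroup has state '-' for every character, so '+' is the derived state throughout.
All ingroup taxa share the derived state '+' for C1; it defines the ingroup but does not resolve relationships within it.
Only Leptooma and Rhizax show the derived state '+' for C2, supporting them as a clade.
C3: derived state '+' in Leptooma only — an autapomorphy, so it tells us nothing about relationships among taxa.
Most parsimonious ingroup topology: (Platyellus,(Rhizax,Leptooma)).
Leptooma and Rhizax share a more recent common ancestor with each other than either does with Platyellus, so Platyellus is the least closely related of the three.

Platyellus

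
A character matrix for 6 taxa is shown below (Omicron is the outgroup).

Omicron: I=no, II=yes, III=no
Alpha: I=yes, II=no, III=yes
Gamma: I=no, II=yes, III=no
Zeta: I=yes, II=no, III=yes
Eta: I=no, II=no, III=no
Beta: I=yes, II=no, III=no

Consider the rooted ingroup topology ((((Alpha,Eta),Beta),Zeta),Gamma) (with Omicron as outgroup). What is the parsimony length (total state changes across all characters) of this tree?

Map each character onto ((((Alpha,Eta),Beta),Zeta),Gamma) (rooted by Omicron) and count the minimum state changes it requires (Fitch parsimony):
I: 2; II: 1; III: 2.
Total tree length = 5.

5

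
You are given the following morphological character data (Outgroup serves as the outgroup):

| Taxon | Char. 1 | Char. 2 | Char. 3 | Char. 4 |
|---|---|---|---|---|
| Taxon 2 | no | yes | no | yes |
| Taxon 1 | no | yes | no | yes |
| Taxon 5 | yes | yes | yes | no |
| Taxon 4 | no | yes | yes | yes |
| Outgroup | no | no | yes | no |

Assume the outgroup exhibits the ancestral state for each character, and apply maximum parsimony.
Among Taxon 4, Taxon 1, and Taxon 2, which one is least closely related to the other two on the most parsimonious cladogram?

Taxon 4

Character polarity is set by the outgroup: the derived state is whichever differs from the outgroup's state, so for Char. 3 the derived state is 'no', and for the remaining characters it is 'yes'.
Char. 1: derived state 'yes' in Taxon 5 only — an autapomorphy, so it tells us nothing about relationships among taxa.
All ingroup taxa share the derived state 'yes' for Char. 2; it defines the ingroup but does not resolve relationships within it.
Char. 3: derived state 'no' in Taxon 1 and Taxon 2 only — synapomorphy for {Taxon 1, Taxon 2}.
Char. 4 (derived state 'yes') is shared by Taxon 1, Taxon 2, and Taxon 4 — a synapomorphy uniting that clade.
Most parsimonious ingroup topology: ((Taxon 4,(Taxon 1,Taxon 2)),Taxon 5).
Taxon 1 and Taxon 2 share a more recent common ancestor with each other than either does with Taxon 4, so Taxon 4 is the least closely related of the three.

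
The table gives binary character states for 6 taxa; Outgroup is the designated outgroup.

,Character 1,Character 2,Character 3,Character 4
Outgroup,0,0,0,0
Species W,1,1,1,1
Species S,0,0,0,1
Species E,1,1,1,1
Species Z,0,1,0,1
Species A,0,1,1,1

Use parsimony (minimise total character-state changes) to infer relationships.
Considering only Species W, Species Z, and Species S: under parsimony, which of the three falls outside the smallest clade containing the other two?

Species S

The outgroup has state '0' for every character, so '1' is the derived state throughout.
Character 1 (derived state '1') is shared by Species E and Species W — a synapomorphy uniting that clade.
Only Species A, Species E, Species W, and Species Z show the derived state '1' for Character 2, supporting them as a clade.
Character 3 (derived state '1') is shared by Species A, Species E, and Species W — a synapomorphy uniting that clade.
Character 4 (derived state '1') is shared by all ingroup taxa — unites the whole ingroup.
Most parsimonious ingroup topology: ((((Species W,Species E),Species A),Species Z),Species S).
Species W and Species Z share a more recent common ancestor with each other than either does with Species S, so Species S is the least closely related of the three.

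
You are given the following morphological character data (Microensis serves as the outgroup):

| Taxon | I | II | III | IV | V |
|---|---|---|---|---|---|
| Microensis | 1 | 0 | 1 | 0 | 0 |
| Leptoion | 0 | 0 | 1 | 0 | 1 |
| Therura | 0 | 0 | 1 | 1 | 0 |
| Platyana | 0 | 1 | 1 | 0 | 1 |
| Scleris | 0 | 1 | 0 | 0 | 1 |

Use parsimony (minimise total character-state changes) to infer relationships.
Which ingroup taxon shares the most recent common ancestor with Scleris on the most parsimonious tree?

Character polarity is set by the outgroup: the derived state is whichever differs from the outgroup's state, so for I, III the derived state is '0', and for the remaining characters it is '1'.
I (derived state '0') is shared by all ingroup taxa — unites the whole ingroup.
Only Platyana and Scleris show the derived state '1' for II, supporting them as a clade.
III (derived state '0') is unique to Scleris (autapomorphy; uninformative for grouping).
IV (derived state '1') is unique to Therura (autapomorphy; uninformative for grouping).
V (derived state '1') is shared by Leptoion, Platyana, and Scleris — a synapomorphy uniting that clade.
Most parsimonious ingroup topology: ((Leptoion,(Platyana,Scleris)),Therura).
Scleris and Platyana form a cherry on this tree, so they are sister taxa.

Platyana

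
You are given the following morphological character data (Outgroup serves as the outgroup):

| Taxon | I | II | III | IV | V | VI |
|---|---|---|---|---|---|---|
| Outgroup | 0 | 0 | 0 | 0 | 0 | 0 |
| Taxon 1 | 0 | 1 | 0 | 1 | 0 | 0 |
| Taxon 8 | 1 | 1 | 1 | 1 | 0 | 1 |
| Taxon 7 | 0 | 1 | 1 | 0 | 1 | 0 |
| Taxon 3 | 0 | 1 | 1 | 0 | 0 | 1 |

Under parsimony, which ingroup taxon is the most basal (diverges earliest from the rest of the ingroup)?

The outgroup has state '0' for every character, so '1' is the derived state throughout.
I: derived state '1' in Taxon 8 only — an autapomorphy, so it tells us nothing about relationships among taxa.
II (derived state '1') is shared by all ingroup taxa — unites the whole ingroup.
III: derived state '1' in Taxon 3, Taxon 7, and Taxon 8 only — synapomorphy for {Taxon 3, Taxon 7, Taxon 8}.
IV (state '1') occurs in Taxon 1 and Taxon 8 but conflicts with the nesting implied by the other characters — most parsimoniously interpreted as homoplasy.
V (derived state '1') is unique to Taxon 7 (autapomorphy; uninformative for grouping).
VI (derived state '1') is shared by Taxon 3 and Taxon 8 — a synapomorphy uniting that clade.
Most parsimonious ingroup topology: (Taxon 1,((Taxon 8,Taxon 3),Taxon 7)).
Taxon 1 is sister to the clade containing all other ingroup taxa, so it is the earliest-diverging (most basal) ingroup lineage.

Taxon 1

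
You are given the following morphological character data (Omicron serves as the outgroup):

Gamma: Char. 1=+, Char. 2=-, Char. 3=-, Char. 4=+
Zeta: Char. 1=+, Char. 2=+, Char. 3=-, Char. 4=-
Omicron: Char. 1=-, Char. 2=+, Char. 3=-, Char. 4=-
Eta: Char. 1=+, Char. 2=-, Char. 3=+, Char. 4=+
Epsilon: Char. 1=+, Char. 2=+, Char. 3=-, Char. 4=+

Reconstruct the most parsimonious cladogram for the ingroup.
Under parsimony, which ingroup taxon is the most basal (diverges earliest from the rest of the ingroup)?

Character polarity is set by the outgroup: the derived state is whichever differs from the outgroup's state, so for Char. 2 the derived state is '-', and for the remaining characters it is '+'.
Char. 1 (derived state '+') is shared by all ingroup taxa — unites the whole ingroup.
Char. 2 (derived state '-') is shared by Eta and Gamma — a synapomorphy uniting that clade.
Char. 3 (derived state '+') is unique to Eta (autapomorphy; uninformative for grouping).
Char. 4: derived state '+' in Epsilon, Eta, and Gamma only — synapomorphy for {Epsilon, Eta, Gamma}.
Most parsimonious ingroup topology: (((Eta,Gamma),Epsilon),Zeta).
Zeta is sister to the clade containing all other ingroup taxa, so it is the earliest-diverging (most basal) ingroup lineage.

Zeta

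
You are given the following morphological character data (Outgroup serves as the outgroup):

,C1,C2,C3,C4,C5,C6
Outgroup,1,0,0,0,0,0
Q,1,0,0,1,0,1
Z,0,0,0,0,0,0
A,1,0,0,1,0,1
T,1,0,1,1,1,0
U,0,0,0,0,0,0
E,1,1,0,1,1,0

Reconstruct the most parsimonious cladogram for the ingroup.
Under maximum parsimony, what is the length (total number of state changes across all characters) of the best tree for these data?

6

Character polarity is set by the outgroup: the derived state is whichever differs from the outgroup's state, so for C1 the derived state is '0', and for the remaining characters it is '1'.
C1 (derived state '0') is shared by U and Z — a synapomorphy uniting that clade.
C2 (derived state '1') is unique to E (autapomorphy; uninformative for grouping).
C3: derived state '1' in T only — an autapomorphy, so it tells us nothing about relationships among taxa.
Only A, E, Q, and T show the derived state '1' for C4, supporting them as a clade.
C5: derived state '1' in E and T only — synapomorphy for {E, T}.
C6: derived state '1' in A and Q only — synapomorphy for {A, Q}.
Most parsimonious ingroup topology: (((Q,A),(T,E)),(Z,U)).
Changes per character on this tree: C1: 1; C2: 1; C3: 1; C4: 1; C5: 1; C6: 1.
Total = 6.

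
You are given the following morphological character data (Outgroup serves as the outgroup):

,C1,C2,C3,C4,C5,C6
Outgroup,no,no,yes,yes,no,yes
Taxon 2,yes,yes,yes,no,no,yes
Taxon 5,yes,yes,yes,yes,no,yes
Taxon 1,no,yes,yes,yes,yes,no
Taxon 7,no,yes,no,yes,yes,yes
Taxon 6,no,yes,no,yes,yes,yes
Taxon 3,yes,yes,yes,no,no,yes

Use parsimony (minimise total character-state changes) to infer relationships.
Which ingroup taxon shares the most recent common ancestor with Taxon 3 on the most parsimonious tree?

Character polarity is set by the outgroup: the derived state is whichever differs from the outgroup's state, so for C3, C4, C6 the derived state is 'no', and for the remaining characters it is 'yes'.
C1: derived state 'yes' in Taxon 2, Taxon 3, and Taxon 5 only — synapomorphy for {Taxon 2, Taxon 3, Taxon 5}.
All ingroup taxa share the derived state 'yes' for C2; it defines the ingroup but does not resolve relationships within it.
C3: derived state 'no' in Taxon 6 and Taxon 7 only — synapomorphy for {Taxon 6, Taxon 7}.
C4 (derived state 'no') is shared by Taxon 2 and Taxon 3 — a synapomorphy uniting that clade.
C5 (derived state 'yes') is shared by Taxon 1, Taxon 6, and Taxon 7 — a synapomorphy uniting that clade.
C6: derived state 'no' in Taxon 1 only — an autapomorphy, so it tells us nothing about relationships among taxa.
Most parsimonious ingroup topology: (((Taxon 2,Taxon 3),Taxon 5),(Taxon 1,(Taxon 7,Taxon 6))).
Taxon 3 and Taxon 2 form a cherry on this tree, so they are sister taxa.

Taxon 2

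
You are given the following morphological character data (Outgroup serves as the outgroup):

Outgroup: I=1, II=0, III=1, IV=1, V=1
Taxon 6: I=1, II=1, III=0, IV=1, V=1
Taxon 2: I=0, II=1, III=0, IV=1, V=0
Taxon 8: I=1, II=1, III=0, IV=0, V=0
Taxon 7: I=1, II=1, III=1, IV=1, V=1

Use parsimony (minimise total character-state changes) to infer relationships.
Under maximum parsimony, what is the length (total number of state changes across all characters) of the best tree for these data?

Character polarity is set by the outgroup: the derived state is whichever differs from the outgroup's state, so for I, III, IV, V the derived state is '0', and for the remaining characters it is '1'.
I (derived state '0') is unique to Taxon 2 (autapomorphy; uninformative for grouping).
II (derived state '1') is shared by all ingroup taxa — unites the whole ingroup.
Only Taxon 2, Taxon 6, and Taxon 8 show the derived state '0' for III, supporting them as a clade.
IV (derived state '0') is unique to Taxon 8 (autapomorphy; uninformative for grouping).
V (derived state '0') is shared by Taxon 2 and Taxon 8 — a synapomorphy uniting that clade.
Most parsimonious ingroup topology: ((Taxon 6,(Taxon 2,Taxon 8)),Taxon 7).
Changes per character on this tree: I: 1; II: 1; III: 1; IV: 1; V: 1.
Total = 5.

5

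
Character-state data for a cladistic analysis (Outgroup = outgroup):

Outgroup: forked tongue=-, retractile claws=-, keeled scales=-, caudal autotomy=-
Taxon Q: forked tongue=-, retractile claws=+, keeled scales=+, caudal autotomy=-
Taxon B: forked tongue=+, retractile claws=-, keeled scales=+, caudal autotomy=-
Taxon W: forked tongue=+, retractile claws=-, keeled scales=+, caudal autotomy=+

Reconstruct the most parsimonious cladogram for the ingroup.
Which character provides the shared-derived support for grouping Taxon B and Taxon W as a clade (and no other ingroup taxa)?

forked tongue

The outgroup has state '-' for every character, so '+' is the derived state throughout.
Only Taxon B and Taxon W show the derived state '+' for forked tongue, supporting them as a clade.
retractile claws: derived state '+' in Taxon Q only — an autapomorphy, so it tells us nothing about relationships among taxa.
keeled scales (derived state '+') is shared by all ingroup taxa — unites the whole ingroup.
caudal autotomy: derived state '+' in Taxon W only — an autapomorphy, so it tells us nothing about relationships among taxa.
Most parsimonious ingroup topology: (Taxon Q,(Taxon B,Taxon W)).
The clade {Taxon B, Taxon W} is supported by forked tongue: its derived state '+' occurs in exactly those taxa and in no other taxon (including the outgroup).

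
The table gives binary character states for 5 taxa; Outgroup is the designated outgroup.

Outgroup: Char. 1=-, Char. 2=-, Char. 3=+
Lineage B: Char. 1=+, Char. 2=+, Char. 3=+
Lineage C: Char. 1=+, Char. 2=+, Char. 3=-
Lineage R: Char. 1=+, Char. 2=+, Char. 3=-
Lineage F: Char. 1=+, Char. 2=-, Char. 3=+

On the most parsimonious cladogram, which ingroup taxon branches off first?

Lineage F

Character polarity is set by the outgroup: the derived state is whichever differs from the outgroup's state, so for Char. 3 the derived state is '-', and for the remaining characters it is '+'.
Char. 1 (derived state '+') is shared by all ingroup taxa — unites the whole ingroup.
Char. 2 (derived state '+') is shared by Lineage B, Lineage C, and Lineage R — a synapomorphy uniting that clade.
Char. 3: derived state '-' in Lineage C and Lineage R only — synapomorphy for {Lineage C, Lineage R}.
Most parsimonious ingroup topology: ((Lineage B,(Lineage C,Lineage R)),Lineage F).
Lineage F is sister to the clade containing all other ingroup taxa, so it is the earliest-diverging (most basal) ingroup lineage.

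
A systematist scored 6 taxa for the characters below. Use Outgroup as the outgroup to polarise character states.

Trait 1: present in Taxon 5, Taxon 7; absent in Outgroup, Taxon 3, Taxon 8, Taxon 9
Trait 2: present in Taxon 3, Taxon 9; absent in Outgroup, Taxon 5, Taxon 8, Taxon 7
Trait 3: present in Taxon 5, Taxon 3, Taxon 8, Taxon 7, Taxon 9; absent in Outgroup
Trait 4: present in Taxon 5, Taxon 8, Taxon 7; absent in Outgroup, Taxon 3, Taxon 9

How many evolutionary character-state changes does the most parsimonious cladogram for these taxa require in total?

The outgroup has state 'absent' for every character, so 'present' is the derived state throughout.
Trait 1 (derived state 'present') is shared by Taxon 5 and Taxon 7 — a synapomorphy uniting that clade.
Trait 2 (derived state 'present') is shared by Taxon 3 and Taxon 9 — a synapomorphy uniting that clade.
All ingroup taxa share the derived state 'present' for Trait 3; it defines the ingroup but does not resolve relationships within it.
Trait 4 (derived state 'present') is shared by Taxon 5, Taxon 7, and Taxon 8 — a synapomorphy uniting that clade.
Most parsimonious ingroup topology: ((Taxon 9,Taxon 3),((Taxon 7,Taxon 5),Taxon 8)).
Changes per character on this tree: Trait 1: 1; Trait 2: 1; Trait 3: 1; Trait 4: 1.
Total = 4.

4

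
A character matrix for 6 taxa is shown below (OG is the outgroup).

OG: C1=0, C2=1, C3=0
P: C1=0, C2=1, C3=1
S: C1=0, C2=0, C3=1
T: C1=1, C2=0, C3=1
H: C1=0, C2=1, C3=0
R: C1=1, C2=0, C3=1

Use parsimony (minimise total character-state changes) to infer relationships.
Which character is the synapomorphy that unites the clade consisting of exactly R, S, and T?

C2

Character polarity is set by the outgroup: the derived state is whichever differs from the outgroup's state, so for C2 the derived state is '0', and for the remaining characters it is '1'.
Only R and T show the derived state '1' for C1, supporting them as a clade.
C2: derived state '0' in R, S, and T only — synapomorphy for {R, S, T}.
Only P, R, S, and T show the derived state '1' for C3, supporting them as a clade.
Most parsimonious ingroup topology: ((P,(S,(T,R))),H).
The clade {R, S, T} is supported by C2: its derived state '0' occurs in exactly those taxa and in no other taxon (including the outgroup).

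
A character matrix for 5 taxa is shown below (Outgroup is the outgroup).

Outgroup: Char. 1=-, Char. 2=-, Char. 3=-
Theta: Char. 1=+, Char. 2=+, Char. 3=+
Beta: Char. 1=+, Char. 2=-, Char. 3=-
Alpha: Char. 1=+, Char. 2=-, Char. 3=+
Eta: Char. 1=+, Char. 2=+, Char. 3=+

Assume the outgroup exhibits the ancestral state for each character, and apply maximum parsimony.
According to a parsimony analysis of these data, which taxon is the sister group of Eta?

The outgroup has state '-' for every character, so '+' is the derived state throughout.
Char. 1 (derived state '+') is shared by all ingroup taxa — unites the whole ingroup.
Char. 2 (derived state '+') is shared by Eta and Theta — a synapomorphy uniting that clade.
Char. 3: derived state '+' in Alpha, Eta, and Theta only — synapomorphy for {Alpha, Eta, Theta}.
Most parsimonious ingroup topology: (((Theta,Eta),Alpha),Beta).
Eta and Theta form a cherry on this tree, so they are sister taxa.

Theta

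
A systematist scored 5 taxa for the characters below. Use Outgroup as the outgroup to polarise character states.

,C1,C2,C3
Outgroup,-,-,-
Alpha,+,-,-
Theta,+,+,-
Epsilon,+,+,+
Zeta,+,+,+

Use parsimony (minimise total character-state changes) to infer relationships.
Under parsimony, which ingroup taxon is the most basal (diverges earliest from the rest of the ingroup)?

The outgroup has state '-' for every character, so '+' is the derived state throughout.
C1 (derived state '+') is shared by all ingroup taxa — unites the whole ingroup.
Only Epsilon, Theta, and Zeta show the derived state '+' for C2, supporting them as a clade.
Only Epsilon and Zeta show the derived state '+' for C3, supporting them as a clade.
Most parsimonious ingroup topology: (Alpha,(Theta,(Epsilon,Zeta))).
Alpha is sister to the clade containing all other ingroup taxa, so it is the earliest-diverging (most basal) ingroup lineage.

Alpha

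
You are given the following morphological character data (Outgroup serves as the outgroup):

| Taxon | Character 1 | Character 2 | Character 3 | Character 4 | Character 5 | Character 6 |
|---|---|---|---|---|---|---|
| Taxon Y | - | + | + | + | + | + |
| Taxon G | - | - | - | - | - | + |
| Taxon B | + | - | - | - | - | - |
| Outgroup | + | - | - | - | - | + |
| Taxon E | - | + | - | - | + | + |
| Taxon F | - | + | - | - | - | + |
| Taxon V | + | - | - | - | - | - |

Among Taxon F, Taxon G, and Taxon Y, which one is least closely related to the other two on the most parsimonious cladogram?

Character polarity is set by the outgroup: the derived state is whichever differs from the outgroup's state, so for Character 1, Character 6 the derived state is '-', and for the remaining characters it is '+'.
Only Taxon E, Taxon F, Taxon G, and Taxon Y show the derived state '-' for Character 1, supporting them as a clade.
Character 2: derived state '+' in Taxon E, Taxon F, and Taxon Y only — synapomorphy for {Taxon E, Taxon F, Taxon Y}.
Character 3 (derived state '+') is unique to Taxon Y (autapomorphy; uninformative for grouping).
Character 4 (derived state '+') is unique to Taxon Y (autapomorphy; uninformative for grouping).
Character 5: derived state '+' in Taxon E and Taxon Y only — synapomorphy for {Taxon E, Taxon Y}.
Character 6 (derived state '-') is shared by Taxon B and Taxon V — a synapomorphy uniting that clade.
Most parsimonious ingroup topology: ((((Taxon E,Taxon Y),Taxon F),Taxon G),(Taxon B,Taxon V)).
Taxon F and Taxon Y share a more recent common ancestor with each other than either does with Taxon G, so Taxon G is the least closely related of the three.

Taxon G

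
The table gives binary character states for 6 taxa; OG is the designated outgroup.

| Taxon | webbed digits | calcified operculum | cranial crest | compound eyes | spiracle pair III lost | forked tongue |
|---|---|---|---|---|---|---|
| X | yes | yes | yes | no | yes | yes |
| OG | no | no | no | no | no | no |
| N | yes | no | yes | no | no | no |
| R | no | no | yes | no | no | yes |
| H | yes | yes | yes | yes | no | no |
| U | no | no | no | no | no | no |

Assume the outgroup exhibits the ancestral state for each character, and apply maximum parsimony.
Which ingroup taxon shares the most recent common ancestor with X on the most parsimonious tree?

H

The outgroup has state 'no' for every character, so 'yes' is the derived state throughout.
webbed digits: derived state 'yes' in H, N, and X only — synapomorphy for {H, N, X}.
calcified operculum: derived state 'yes' in H and X only — synapomorphy for {H, X}.
cranial crest: derived state 'yes' in H, N, R, and X only — synapomorphy for {H, N, R, X}.
compound eyes (derived state 'yes') is unique to H (autapomorphy; uninformative for grouping).
spiracle pair III lost: derived state 'yes' in X only — an autapomorphy, so it tells us nothing about relationships among taxa.
forked tongue (state 'yes') occurs in R and X but conflicts with the nesting implied by the other characters — most parsimoniously interpreted as homoplasy.
Most parsimonious ingroup topology: ((((X,H),N),R),U).
X and H form a cherry on this tree, so they are sister taxa.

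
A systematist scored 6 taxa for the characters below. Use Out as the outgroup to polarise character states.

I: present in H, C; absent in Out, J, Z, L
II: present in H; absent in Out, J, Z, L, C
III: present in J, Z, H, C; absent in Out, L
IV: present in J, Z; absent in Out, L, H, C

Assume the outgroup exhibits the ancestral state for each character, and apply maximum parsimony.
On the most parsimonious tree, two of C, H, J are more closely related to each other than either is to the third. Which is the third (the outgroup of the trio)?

J

The outgroup has state 'absent' for every character, so 'present' is the derived state throughout.
I: derived state 'present' in C and H only — synapomorphy for {C, H}.
II (derived state 'present') is unique to H (autapomorphy; uninformative for grouping).
III (derived state 'present') is shared by C, H, J, and Z — a synapomorphy uniting that clade.
IV: derived state 'present' in J and Z only — synapomorphy for {J, Z}.
Most parsimonious ingroup topology: (((J,Z),(H,C)),L).
H and C share a more recent common ancestor with each other than either does with J, so J is the least closely related of the three.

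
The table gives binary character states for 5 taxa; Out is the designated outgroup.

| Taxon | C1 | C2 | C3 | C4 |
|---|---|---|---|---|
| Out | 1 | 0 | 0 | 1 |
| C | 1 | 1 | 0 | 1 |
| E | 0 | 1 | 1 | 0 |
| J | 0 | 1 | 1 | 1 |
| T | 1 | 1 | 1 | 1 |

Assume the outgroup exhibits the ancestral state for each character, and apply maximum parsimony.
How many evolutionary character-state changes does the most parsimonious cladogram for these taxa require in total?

4

Character polarity is set by the outgroup: the derived state is whichever differs from the outgroup's state, so for C1, C4 the derived state is '0', and for the remaining characters it is '1'.
Only E and J show the derived state '0' for C1, supporting them as a clade.
C2 (derived state '1') is shared by all ingroup taxa — unites the whole ingroup.
Only E, J, and T show the derived state '1' for C3, supporting them as a clade.
C4: derived state '0' in E only — an autapomorphy, so it tells us nothing about relationships among taxa.
Most parsimonious ingroup topology: (C,((E,J),T)).
Changes per character on this tree: C1: 1; C2: 1; C3: 1; C4: 1.
Total = 4.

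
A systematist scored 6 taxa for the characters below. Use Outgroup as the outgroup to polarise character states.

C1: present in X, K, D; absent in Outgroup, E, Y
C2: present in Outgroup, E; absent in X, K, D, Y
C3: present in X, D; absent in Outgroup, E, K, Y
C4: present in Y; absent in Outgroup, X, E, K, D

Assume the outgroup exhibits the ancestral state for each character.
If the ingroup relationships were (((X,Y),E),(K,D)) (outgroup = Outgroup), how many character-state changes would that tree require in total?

Map each character onto (((X,Y),E),(K,D)) (rooted by Outgroup) and count the minimum state changes it requires (Fitch parsimony):
C1: 2; C2: 2; C3: 2; C4: 1.
Total tree length = 7.

7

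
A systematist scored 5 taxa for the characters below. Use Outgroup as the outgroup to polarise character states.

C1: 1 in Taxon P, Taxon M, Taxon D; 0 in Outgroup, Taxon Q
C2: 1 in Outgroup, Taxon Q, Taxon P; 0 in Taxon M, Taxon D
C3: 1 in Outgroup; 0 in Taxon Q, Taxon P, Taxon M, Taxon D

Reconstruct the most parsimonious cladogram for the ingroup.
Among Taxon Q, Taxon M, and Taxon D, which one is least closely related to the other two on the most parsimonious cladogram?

Taxon Q

Character polarity is set by the outgroup: the derived state is whichever differs from the outgroup's state, so for C2, C3 the derived state is '0', and for the remaining characters it is '1'.
Only Taxon D, Taxon M, and Taxon P show the derived state '1' for C1, supporting them as a clade.
C2 (derived state '0') is shared by Taxon D and Taxon M — a synapomorphy uniting that clade.
C3 (derived state '0') is shared by all ingroup taxa — unites the whole ingroup.
Most parsimonious ingroup topology: (Taxon Q,((Taxon M,Taxon D),Taxon P)).
Taxon D and Taxon M share a more recent common ancestor with each other than either does with Taxon Q, so Taxon Q is the least closely related of the three.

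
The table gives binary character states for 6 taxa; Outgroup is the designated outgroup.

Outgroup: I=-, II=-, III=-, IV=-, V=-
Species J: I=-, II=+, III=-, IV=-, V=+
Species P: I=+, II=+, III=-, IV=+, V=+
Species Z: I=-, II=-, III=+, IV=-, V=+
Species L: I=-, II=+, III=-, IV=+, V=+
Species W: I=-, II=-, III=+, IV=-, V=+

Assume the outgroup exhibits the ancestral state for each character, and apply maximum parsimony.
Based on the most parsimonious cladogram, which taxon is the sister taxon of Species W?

The outgroup has state '-' for every character, so '+' is the derived state throughout.
I (derived state '+') is unique to Species P (autapomorphy; uninformative for grouping).
II: derived state '+' in Species J, Species L, and Species P only — synapomorphy for {Species J, Species L, Species P}.
III: derived state '+' in Species W and Species Z only — synapomorphy for {Species W, Species Z}.
IV (derived state '+') is shared by Species L and Species P — a synapomorphy uniting that clade.
V (derived state '+') is shared by all ingroup taxa — unites the whole ingroup.
Most parsimonious ingroup topology: ((Species J,(Species P,Species L)),(Species Z,Species W)).
Species W and Species Z form a cherry on this tree, so they are sister taxa.

Species Z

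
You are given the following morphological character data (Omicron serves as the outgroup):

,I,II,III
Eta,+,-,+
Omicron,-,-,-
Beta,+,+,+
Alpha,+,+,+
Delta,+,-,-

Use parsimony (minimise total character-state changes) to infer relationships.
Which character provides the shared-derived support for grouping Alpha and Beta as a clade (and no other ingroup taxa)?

II

The outgroup has state '-' for every character, so '+' is the derived state throughout.
All ingroup taxa share the derived state '+' for I; it defines the ingroup but does not resolve relationships within it.
II (derived state '+') is shared by Alpha and Beta — a synapomorphy uniting that clade.
Only Alpha, Beta, and Eta show the derived state '+' for III, supporting them as a clade.
Most parsimonious ingroup topology: (((Beta,Alpha),Eta),Delta).
The clade {Alpha, Beta} is supported by II: its derived state '+' occurs in exactly those taxa and in no other taxon (including the outgroup).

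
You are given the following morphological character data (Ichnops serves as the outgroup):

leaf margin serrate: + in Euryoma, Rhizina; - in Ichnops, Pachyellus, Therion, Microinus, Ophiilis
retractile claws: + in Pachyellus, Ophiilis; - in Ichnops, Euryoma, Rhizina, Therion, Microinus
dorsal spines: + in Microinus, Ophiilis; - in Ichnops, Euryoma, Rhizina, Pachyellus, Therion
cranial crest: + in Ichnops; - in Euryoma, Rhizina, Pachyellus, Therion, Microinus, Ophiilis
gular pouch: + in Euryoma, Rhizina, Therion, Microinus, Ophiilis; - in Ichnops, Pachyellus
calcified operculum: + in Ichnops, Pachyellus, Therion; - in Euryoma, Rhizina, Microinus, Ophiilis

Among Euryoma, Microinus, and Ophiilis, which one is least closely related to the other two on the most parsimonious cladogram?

Character polarity is set by the outgroup: the derived state is whichever differs from the outgroup's state, so for cranial crest, calcified operculum the derived state is '-', and for the remaining characters it is '+'.
leaf margin serrate (derived state '+') is shared by Euryoma and Rhizina — a synapomorphy uniting that clade.
retractile claws groups Ophiilis and Pachyellus, which is incompatible with the clades supported by the remaining characters; treating it as convergent (homoplasy) costs fewer steps than any alternative tree.
dorsal spines: derived state '+' in Microinus and Ophiilis only — synapomorphy for {Microinus, Ophiilis}.
cranial crest (derived state '-') is shared by all ingroup taxa — unites the whole ingroup.
Only Euryoma, Microinus, Ophiilis, Rhizina, and Therion show the derived state '+' for gular pouch, supporting them as a clade.
calcified operculum: derived state '-' in Euryoma, Microinus, Ophiilis, and Rhizina only — synapomorphy for {Euryoma, Microinus, Ophiilis, Rhizina}.
Most parsimonious ingroup topology: ((((Euryoma,Rhizina),(Microinus,Ophiilis)),Therion),Pachyellus).
Microinus and Ophiilis share a more recent common ancestor with each other than either does with Euryoma, so Euryoma is the least closely related of the three.

Euryoma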